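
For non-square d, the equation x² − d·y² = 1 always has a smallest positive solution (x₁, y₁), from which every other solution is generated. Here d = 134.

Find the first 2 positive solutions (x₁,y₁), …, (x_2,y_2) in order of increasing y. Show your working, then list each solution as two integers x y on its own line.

d=134: √d = [11; 1,1,2,1,3,…,1,1,22] (ℓ=14, even), read p_13/q_13
a_0=11:  p_0=11·1+0=11,  q_0=11·0+1=1
a_1=1:  p_1=1·11+1=12,  q_1=1·1+0=1
…
a_3=2:  p_3=2·23+12=58,  q_3=2·2+1=5
a_4=1:  p_4=1·58+23=81,  q_4=1·5+2=7
…
a_8=1:  p_8=1·4121+382=4503,  q_8=1·356+33=389
…
a_11=2:  p_11=2·22133+17630=61896,  q_11=2·1912+1523=5347
a_12=1:  p_12=1·61896+22133=84029,  q_12=1·5347+1912=7259
a_13=1:  p_13=1·84029+61896=145925,  q_13=1·7259+5347=12606
→ (145925, 12606).  Check: 145925²=21294105625, 134·12606²=21294105624, difference 1.
(x_2, y_2) = (145925·145925 + 134·12606·12606, 145925·12606 + 12606·145925) = (42588211249, 3679061100)

145925 12606
42588211249 3679061100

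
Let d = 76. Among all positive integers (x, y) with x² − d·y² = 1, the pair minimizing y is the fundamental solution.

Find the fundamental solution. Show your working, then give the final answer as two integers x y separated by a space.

57799 6630

√76 → a₀=8, period (1,2,1,1,5,4,5,1,1,2,1,16); ℓ=12 even so k=11
a_0=8:  p_0=8·1+0=8,  q_0=8·0+1=1
a_1=1:  p_1=1·8+1=9,  q_1=1·1+0=1
a_2=2:  p_2=2·9+8=26,  q_2=2·1+1=3
a_3=1:  p_3=1·26+9=35,  q_3=1·3+1=4
a_4=1:  p_4=1·35+26=61,  q_4=1·4+3=7
a_5=5:  p_5=5·61+35=340,  q_5=5·7+4=39
a_6=4:  p_6=4·340+61=1421,  q_6=4·39+7=163
a_7=5:  p_7=5·1421+340=7445,  q_7=5·163+39=854
…
a_10=2:  p_10=2·16311+8866=41488,  q_10=2·1871+1017=4759
a_11=1:  p_11=1·41488+16311=57799,  q_11=1·4759+1871=6630
(x₁, y₁) = (57799, 6630);  57799² − 76·6630² = 1 ✓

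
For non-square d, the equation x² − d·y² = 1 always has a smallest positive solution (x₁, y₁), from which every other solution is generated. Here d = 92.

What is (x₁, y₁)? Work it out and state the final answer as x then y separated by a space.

√92 = [9; 1,1,2,4,2,1,1,18, …], period ℓ=8 (even) → k=7
a_0=9:  p_0=9·1+0=9,  q_0=9·0+1=1
…
a_2=1:  p_2=1·10+9=19,  q_2=1·1+1=2
a_3=2:  p_3=2·19+10=48,  q_3=2·2+1=5
…
a_5=2:  p_5=2·211+48=470,  q_5=2·22+5=49
a_6=1:  p_6=1·470+211=681,  q_6=1·49+22=71
a_7=1:  p_7=1·681+470=1151,  q_7=1·71+49=120
(x₁, y₁) = (1151, 120);  1151² − 92·120² = 1 ✓

1151 120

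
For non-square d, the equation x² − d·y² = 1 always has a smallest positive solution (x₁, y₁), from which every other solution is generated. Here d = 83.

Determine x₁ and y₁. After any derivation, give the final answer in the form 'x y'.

82 9

√83 → a₀=9, period (9,18); ℓ=2 even so k=1
a_0=9:  p_0=9·1+0=9,  q_0=9·0+1=1
a_1=9:  p_1=9·9+1=82,  q_1=9·1+0=9
fundamental: x₁=82, y₁=9  (since 6724 − 83·81 = 1)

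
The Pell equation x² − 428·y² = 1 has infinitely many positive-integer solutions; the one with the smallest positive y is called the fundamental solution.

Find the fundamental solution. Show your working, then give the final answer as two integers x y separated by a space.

√428 = [20; 1,2,4,1,5,10,5,1,4,2,1,40, …], period ℓ=12 (even) → k=11
a_0=20:  p_0=20·1+0=20,  q_0=20·0+1=1
a_1=1:  p_1=1·20+1=21,  q_1=1·1+0=1
a_2=2:  p_2=2·21+20=62,  q_2=2·1+1=3
…
a_4=1:  p_4=1·269+62=331,  q_4=1·13+3=16
…
a_6=10:  p_6=10·1924+331=19571,  q_6=10·93+16=946
a_7=5:  p_7=5·19571+1924=99779,  q_7=5·946+93=4823
a_8=1:  p_8=1·99779+19571=119350,  q_8=1·4823+946=5769
a_9=4:  p_9=4·119350+99779=577179,  q_9=4·5769+4823=27899
a_10=2:  p_10=2·577179+119350=1273708,  q_10=2·27899+5769=61567
a_11=1:  p_11=1·1273708+577179=1850887,  q_11=1·61567+27899=89466
→ (1850887, 89466).  Check: 1850887²=3425782686769, 428·89466²=3425782686768, difference 1.

1850887 89466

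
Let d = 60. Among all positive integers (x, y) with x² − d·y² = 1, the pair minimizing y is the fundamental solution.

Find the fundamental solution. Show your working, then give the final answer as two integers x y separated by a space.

31 4

√60 = [7; 1,2,1,14, …], period ℓ=4 (even) → k=3
step 0: (7, 1)  from 7·(1,0) + (0,1)
step 1: (8, 1)  from 1·(7,1) + (1,0)
step 2: (23, 3)  from 2·(8,1) + (7,1)
step 3: (31, 4)  from 1·(23,3) + (8,1)
fundamental: x₁=31, y₁=4  (since 961 − 60·16 = 1)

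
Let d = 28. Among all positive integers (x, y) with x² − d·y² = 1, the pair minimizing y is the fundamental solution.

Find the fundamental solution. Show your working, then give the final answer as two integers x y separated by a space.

√28 → a₀=5, period (3,2,3,10); ℓ=4 even so k=3
step 0: (5, 1)  from 5·(1,0) + (0,1)
step 1: (16, 3)  from 3·(5,1) + (1,0)
step 2: (37, 7)  from 2·(16,3) + (5,1)
step 3: (127, 24)  from 3·(37,7) + (16,3)
fundamental: x₁=127, y₁=24  (since 16129 − 28·576 = 1)

127 24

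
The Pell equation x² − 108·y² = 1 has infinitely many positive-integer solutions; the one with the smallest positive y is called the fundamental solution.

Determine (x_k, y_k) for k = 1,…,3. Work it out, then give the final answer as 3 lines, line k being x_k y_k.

[10; 2,1,1,4,1,1,2,20] for √108; ℓ=8 ⇒ convergent index 7
k=0  a_k=10  p_k/q_k = 10/1
…
k=3  a_k=1  p_k/q_k = 52/5
…
k=6  a_k=1  p_k/q_k = 530/51
k=7  a_k=2  p_k/q_k = 1351/130
→ (1351, 130).  Check: 1351²=1825201, 108·130²=1825200, difference 1.
n=2: (1351,130)∘(1351,130) = (1351·1351+108·130·130, 1351·130+130·1351) = (3650401,351260)
n=3: (3650401,351260)∘(1351,130) = (1351·3650401+108·130·351260, 1351·351260+130·3650401) = (9863382151,949104390)

1351 130
3650401 351260
9863382151 949104390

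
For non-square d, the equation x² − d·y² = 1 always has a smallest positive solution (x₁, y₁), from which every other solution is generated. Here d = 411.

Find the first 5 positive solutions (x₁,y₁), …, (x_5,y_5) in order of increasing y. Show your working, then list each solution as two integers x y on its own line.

√411 = [20; 3,1,1,1,19,1,1,1,3,40, …], period ℓ=10 (even) → k=9
step 0: (20, 1)  from 20·(1,0) + (0,1)
step 1: (61, 3)  from 3·(20,1) + (1,0)
step 2: (81, 4)  from 1·(61,3) + (20,1)
step 3: (142, 7)  from 1·(81,4) + (61,3)
step 4: (223, 11)  from 1·(142,7) + (81,4)
step 5: (4379, 216)  from 19·(223,11) + (142,7)
step 6: (4602, 227)  from 1·(4379,216) + (223,11)
step 7: (8981, 443)  from 1·(4602,227) + (4379,216)
step 8: (13583, 670)  from 1·(8981,443) + (4602,227)
step 9: (49730, 2453)  from 3·(13583,670) + (8981,443)
→ (49730, 2453).  Check: 49730²=2473072900, 411·2453²=2473072899, difference 1.
(49730+2453√411)^2 = 4946145799 + 243975380√411
(49730+2453√411)^3 = 491943661118810 + 24265791292347√411
(49730+2453√411)^4 = 48928716529930696801 + 2413475601692857240√411
(49730+2453√411)^5 = 4866450145574963442708650 + 240044283320105789798053√411

49730 2453
4946145799 243975380
491943661118810 24265791292347
48928716529930696801 2413475601692857240
4866450145574963442708650 240044283320105789798053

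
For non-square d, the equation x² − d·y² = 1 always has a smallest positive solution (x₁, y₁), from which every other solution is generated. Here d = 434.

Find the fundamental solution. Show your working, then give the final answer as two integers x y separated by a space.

√434 → a₀=20, period (1,4,1,40); ℓ=4 even so k=3
step 0: (20, 1)  from 20·(1,0) + (0,1)
…
step 2: (104, 5)  from 4·(21,1) + (20,1)
step 3: (125, 6)  from 1·(104,5) + (21,1)
(x₁, y₁) = (125, 6);  125² − 434·6² = 1 ✓

125 6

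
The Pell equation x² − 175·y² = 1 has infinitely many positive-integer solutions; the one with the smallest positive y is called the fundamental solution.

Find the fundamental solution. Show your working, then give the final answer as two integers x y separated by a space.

√175 → a₀=13, period (4,2,1,2,4,26); ℓ=6 even so k=5
a_0=13:  p_0=13·1+0=13,  q_0=13·0+1=1
…
a_3=1:  p_3=1·119+53=172,  q_3=1·9+4=13
a_4=2:  p_4=2·172+119=463,  q_4=2·13+9=35
a_5=4:  p_5=4·463+172=2024,  q_5=4·35+13=153
(x₁, y₁) = (2024, 153);  2024² − 175·153² = 1 ✓

2024 153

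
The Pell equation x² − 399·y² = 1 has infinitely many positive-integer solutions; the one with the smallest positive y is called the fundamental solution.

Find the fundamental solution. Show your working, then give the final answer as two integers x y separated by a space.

20 1

√399 → a₀=19, period (1,38); ℓ=2 even so k=1
step 0: (19, 1)  from 19·(1,0) + (0,1)
step 1: (20, 1)  from 1·(19,1) + (1,0)
(x₁, y₁) = (20, 1);  20² − 399·1² = 1 ✓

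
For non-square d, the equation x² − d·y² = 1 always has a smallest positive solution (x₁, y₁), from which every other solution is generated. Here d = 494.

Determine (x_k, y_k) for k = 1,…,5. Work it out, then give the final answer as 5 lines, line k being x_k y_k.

√494 → a₀=22, period (4,2,2,1,2,1,2,2,4,44); ℓ=10 even so k=9
step 0: (22, 1)  from 22·(1,0) + (0,1)
…
step 2: (200, 9)  from 2·(89,4) + (22,1)
step 3: (489, 22)  from 2·(200,9) + (89,4)
step 4: (689, 31)  from 1·(489,22) + (200,9)
step 5: (1867, 84)  from 2·(689,31) + (489,22)
step 6: (2556, 115)  from 1·(1867,84) + (689,31)
…
step 8: (16514, 743)  from 2·(6979,314) + (2556,115)
step 9: (73035, 3286)  from 4·(16514,743) + (6979,314)
→ (73035, 3286).  Check: 73035²=5334111225, 494·3286²=5334111224, difference 1.
k=2:  x_2 = 73035·73035+494·3286·3286 = 10668222449,  y_2 = 73035·3286+3286·73035 = 479986020
k=3:  x_3 = 73035·10668222449+494·3286·479986020 = 1558307253052395,  y_3 = 73035·479986020+3286·10668222449 = 70111557938114
k=4:  x_4 = 73035·1558307253052395+494·3286·70111557938114 = 227621940442695115201,  y_4 = 73035·70111557938114+3286·1558307253052395 = 10241195267540325960
k=5:  x_5 = 73035·227621940442695115201+494·3286·10241195267540325960 = 33248736838906168224357675,  y_5 = 73035·10241195267540325960+3286·227621940442695115201 = 1495931392659503855039086

73035 3286
10668222449 479986020
1558307253052395 70111557938114
227621940442695115201 10241195267540325960
33248736838906168224357675 1495931392659503855039086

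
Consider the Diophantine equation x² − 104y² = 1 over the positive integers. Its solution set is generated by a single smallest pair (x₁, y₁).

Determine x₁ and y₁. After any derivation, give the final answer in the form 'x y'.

51 5

√104 = [10; 5,20, …], period ℓ=2 (even) → k=1
a_0=10:  p_0=10·1+0=10,  q_0=10·0+1=1
a_1=5:  p_1=5·10+1=51,  q_1=5·1+0=5
(x₁, y₁) = (51, 5);  51² − 104·5² = 1 ✓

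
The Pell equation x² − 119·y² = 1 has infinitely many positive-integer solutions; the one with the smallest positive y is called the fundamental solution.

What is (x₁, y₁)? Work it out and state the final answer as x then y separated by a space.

120 11

d=119: √d = [10; 1,9,1,20] (ℓ=4, even), read p_3/q_3
k=0  a_k=10  p_k/q_k = 10/1
…
k=2  a_k=9  p_k/q_k = 109/10
k=3  a_k=1  p_k/q_k = 120/11
→ (120, 11).  Check: 120²=14400, 119·11²=14399, difference 1.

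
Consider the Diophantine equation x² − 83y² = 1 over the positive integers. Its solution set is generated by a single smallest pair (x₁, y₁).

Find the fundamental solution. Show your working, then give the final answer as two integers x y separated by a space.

d=83: √d = [9; 9,18] (ℓ=2, even), read p_1/q_1
k=0  a_k=9  p_k/q_k = 9/1
k=1  a_k=9  p_k/q_k = 82/9
→ (82, 9).  Check: 82²=6724, 83·9²=6723, difference 1.

82 9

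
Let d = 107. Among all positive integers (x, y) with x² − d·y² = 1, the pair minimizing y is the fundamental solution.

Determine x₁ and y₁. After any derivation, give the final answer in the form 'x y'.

962 93

[10; 2,1,9,1,2,20] for √107; ℓ=6 ⇒ convergent index 5
step 0: (10, 1)  from 10·(1,0) + (0,1)
step 1: (21, 2)  from 2·(10,1) + (1,0)
…
step 3: (300, 29)  from 9·(31,3) + (21,2)
step 4: (331, 32)  from 1·(300,29) + (31,3)
step 5: (962, 93)  from 2·(331,32) + (300,29)
fundamental: x₁=962, y₁=93  (since 925444 − 107·8649 = 1)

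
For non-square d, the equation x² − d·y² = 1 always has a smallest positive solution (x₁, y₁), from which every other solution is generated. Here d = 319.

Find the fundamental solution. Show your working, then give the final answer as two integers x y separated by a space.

√319 → a₀=17, period (1,6,5,1,4,…,6,1,34); ℓ=14 even so k=13
step 0: (17, 1)  from 17·(1,0) + (0,1)
…
step 11: (1798881, 100718)  from 5·(309613,17335) + (250816,14043)
step 12: (11102899, 621643)  from 6·(1798881,100718) + (309613,17335)
step 13: (12901780, 722361)  from 1·(11102899,621643) + (1798881,100718)
fundamental: x₁=12901780, y₁=722361  (since 166455927168400 − 319·521805414321 = 1)

12901780 722361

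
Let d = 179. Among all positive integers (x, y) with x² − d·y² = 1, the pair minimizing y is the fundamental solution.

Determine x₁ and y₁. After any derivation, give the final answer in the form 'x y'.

[13; 2,1,1,1,3,…,1,2,26] for √179; ℓ=14 ⇒ convergent index 13
i=0: a=13 ⇒ p=13, q=1
i=1: a=2 ⇒ p=27, q=2
…
i=6: a=5 ⇒ p=2047, q=153
…
i=8: a=5 ⇒ p=137042, q=10243
i=9: a=3 ⇒ p=438125, q=32747
i=10: a=1 ⇒ p=575167, q=42990
i=11: a=1 ⇒ p=1013292, q=75737
i=12: a=1 ⇒ p=1588459, q=118727
i=13: a=2 ⇒ p=4190210, q=313191
fundamental: x₁=4190210, y₁=313191  (since 17557859844100 − 179·98088602481 = 1)

4190210 313191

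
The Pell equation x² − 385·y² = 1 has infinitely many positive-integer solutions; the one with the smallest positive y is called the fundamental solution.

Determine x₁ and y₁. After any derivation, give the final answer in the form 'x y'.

95831 4884

d=385: √d = [19; 1,1,1,1,1,…,1,1,38] (ℓ=16, even), read p_15/q_15
step 0: (19, 1)  from 19·(1,0) + (0,1)
…
step 3: (59, 3)  from 1·(39,2) + (20,1)
…
step 5: (157, 8)  from 1·(98,5) + (59,3)
step 6: (569, 29)  from 3·(157,8) + (98,5)
step 7: (726, 37)  from 1·(569,29) + (157,8)
…
step 9: (2747, 140)  from 1·(2021,103) + (726,37)
…
step 14: (59551, 3035)  from 1·(36280,1849) + (23271,1186)
step 15: (95831, 4884)  from 1·(59551,3035) + (36280,1849)
(x₁, y₁) = (95831, 4884);  95831² − 385·4884² = 1 ✓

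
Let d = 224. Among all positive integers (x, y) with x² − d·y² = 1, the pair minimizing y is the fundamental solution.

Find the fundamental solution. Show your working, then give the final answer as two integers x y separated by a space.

15 1

[14; 1,28] for √224; ℓ=2 ⇒ convergent index 1
k=0  a_k=14  p_k/q_k = 14/1
k=1  a_k=1  p_k/q_k = 15/1
fundamental: x₁=15, y₁=1  (since 225 − 224·1 = 1)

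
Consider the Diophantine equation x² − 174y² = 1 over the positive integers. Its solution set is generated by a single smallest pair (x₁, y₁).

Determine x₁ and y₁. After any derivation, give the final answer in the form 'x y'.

√174 = [13; 5,4,5,26, …], period ℓ=4 (even) → k=3
step 0: (13, 1)  from 13·(1,0) + (0,1)
step 1: (66, 5)  from 5·(13,1) + (1,0)
step 2: (277, 21)  from 4·(66,5) + (13,1)
step 3: (1451, 110)  from 5·(277,21) + (66,5)
→ (1451, 110).  Check: 1451²=2105401, 174·110²=2105400, difference 1.

1451 110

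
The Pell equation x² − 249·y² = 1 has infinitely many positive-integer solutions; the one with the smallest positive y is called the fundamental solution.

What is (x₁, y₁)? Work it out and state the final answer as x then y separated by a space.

d=249: √d = [15; 1,3,1,1,5,…,3,1,30] (ℓ=16, even), read p_15/q_15
i=0: a=15 ⇒ p=15, q=1
…
i=2: a=3 ⇒ p=63, q=4
i=3: a=1 ⇒ p=79, q=5
i=4: a=1 ⇒ p=142, q=9
i=5: a=5 ⇒ p=789, q=50
…
i=8: a=10 ⇒ p=36751, q=2329
i=9: a=3 ⇒ p=113835, q=7214
i=10: a=1 ⇒ p=150586, q=9543
i=11: a=5 ⇒ p=866765, q=54929
…
i=13: a=1 ⇒ p=1884116, q=119401
i=14: a=3 ⇒ p=6669699, q=422675
i=15: a=1 ⇒ p=8553815, q=542076
(x₁, y₁) = (8553815, 542076);  8553815² − 249·542076² = 1 ✓

8553815 542076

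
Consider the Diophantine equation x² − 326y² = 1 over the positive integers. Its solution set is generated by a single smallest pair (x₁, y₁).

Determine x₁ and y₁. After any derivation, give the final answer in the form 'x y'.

√326 = [18; 18,36, …], period ℓ=2 (even) → k=1
i=0: a=18 ⇒ p=18, q=1
i=1: a=18 ⇒ p=325, q=18
fundamental: x₁=325, y₁=18  (since 105625 − 326·324 = 1)

325 18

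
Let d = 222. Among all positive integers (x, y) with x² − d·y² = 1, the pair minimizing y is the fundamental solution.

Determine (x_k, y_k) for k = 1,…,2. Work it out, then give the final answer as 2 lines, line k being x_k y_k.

149 10
44401 2980

[14; 1,8,1,28] for √222; ℓ=4 ⇒ convergent index 3
a_0=14:  p_0=14·1+0=14,  q_0=14·0+1=1
a_1=1:  p_1=1·14+1=15,  q_1=1·1+0=1
a_2=8:  p_2=8·15+14=134,  q_2=8·1+1=9
a_3=1:  p_3=1·134+15=149,  q_3=1·9+1=10
(x₁, y₁) = (149, 10);  149² − 222·10² = 1 ✓
(149+10√222)^2 = 44401 + 2980√222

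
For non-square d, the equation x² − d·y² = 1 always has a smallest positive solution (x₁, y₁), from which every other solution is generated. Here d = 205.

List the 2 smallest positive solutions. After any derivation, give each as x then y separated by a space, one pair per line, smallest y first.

39689 2772
3150433441 220035816

d=205: √d = [14; 3,6,1,4,1,6,3,28] (ℓ=8, even), read p_7/q_7
a_0=14:  p_0=14·1+0=14,  q_0=14·0+1=1
a_1=3:  p_1=3·14+1=43,  q_1=3·1+0=3
…
a_6=6:  p_6=6·1847+1532=12614,  q_6=6·129+107=881
a_7=3:  p_7=3·12614+1847=39689,  q_7=3·881+129=2772
fundamental: x₁=39689, y₁=2772  (since 1575216721 − 205·7683984 = 1)
(39689+2772√205)^2 = 3150433441 + 220035816√205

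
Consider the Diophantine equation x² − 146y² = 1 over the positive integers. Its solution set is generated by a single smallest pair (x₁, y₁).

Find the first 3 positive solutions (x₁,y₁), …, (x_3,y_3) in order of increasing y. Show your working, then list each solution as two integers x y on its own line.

145 12
42049 3480
12194065 1009188

√146 → a₀=12, period (12,24); ℓ=2 even so k=1
step 0: (12, 1)  from 12·(1,0) + (0,1)
step 1: (145, 12)  from 12·(12,1) + (1,0)
fundamental: x₁=145, y₁=12  (since 21025 − 146·144 = 1)
(x_2, y_2) = (145·145 + 146·12·12, 145·12 + 12·145) = (42049, 3480)
(x_3, y_3) = (145·42049 + 146·12·3480, 145·3480 + 12·42049) = (12194065, 1009188)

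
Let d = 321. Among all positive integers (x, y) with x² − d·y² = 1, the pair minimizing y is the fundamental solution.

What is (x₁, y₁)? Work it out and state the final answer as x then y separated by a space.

√321 = [17; 1,10,1,34, …], period ℓ=4 (even) → k=3
step 0: (17, 1)  from 17·(1,0) + (0,1)
step 1: (18, 1)  from 1·(17,1) + (1,0)
step 2: (197, 11)  from 10·(18,1) + (17,1)
step 3: (215, 12)  from 1·(197,11) + (18,1)
→ (215, 12).  Check: 215²=46225, 321·12²=46224, difference 1.

215 12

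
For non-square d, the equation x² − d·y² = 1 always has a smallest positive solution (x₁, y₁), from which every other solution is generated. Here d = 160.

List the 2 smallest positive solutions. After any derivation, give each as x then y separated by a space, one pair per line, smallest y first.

721 57
1039681 82194

√160 → a₀=12, period (1,1,1,5,1,1,1,24); ℓ=8 even so k=7
step 0: (12, 1)  from 12·(1,0) + (0,1)
…
step 2: (25, 2)  from 1·(13,1) + (12,1)
step 3: (38, 3)  from 1·(25,2) + (13,1)
step 4: (215, 17)  from 5·(38,3) + (25,2)
step 5: (253, 20)  from 1·(215,17) + (38,3)
step 6: (468, 37)  from 1·(253,20) + (215,17)
step 7: (721, 57)  from 1·(468,37) + (253,20)
→ (721, 57).  Check: 721²=519841, 160·57²=519840, difference 1.
n=2: (721,57)∘(721,57) = (721·721+160·57·57, 721·57+57·721) = (1039681,82194)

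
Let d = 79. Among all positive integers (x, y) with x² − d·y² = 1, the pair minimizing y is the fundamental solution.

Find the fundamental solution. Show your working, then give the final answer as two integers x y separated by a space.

√79 = [8; 1,7,1,16, …], period ℓ=4 (even) → k=3
i=0: a=8 ⇒ p=8, q=1
i=1: a=1 ⇒ p=9, q=1
i=2: a=7 ⇒ p=71, q=8
i=3: a=1 ⇒ p=80, q=9
(x₁, y₁) = (80, 9);  80² − 79·9² = 1 ✓

80 9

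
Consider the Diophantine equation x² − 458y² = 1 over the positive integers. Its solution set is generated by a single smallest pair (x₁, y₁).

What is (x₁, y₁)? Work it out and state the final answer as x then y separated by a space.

d=458: √d = [21; 2,2,42] (ℓ=3, odd), read p_5/q_5
i=0: a=21 ⇒ p=21, q=1
…
i=3: a=42 ⇒ p=4537, q=212
i=4: a=2 ⇒ p=9181, q=429
i=5: a=2 ⇒ p=22899, q=1070
→ (22899, 1070).  Check: 22899²=524364201, 458·1070²=524364200, difference 1.

22899 1070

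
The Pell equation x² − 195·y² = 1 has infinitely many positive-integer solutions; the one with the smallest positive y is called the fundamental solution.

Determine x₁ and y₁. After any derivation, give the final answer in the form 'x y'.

14 1

√195 → a₀=13, period (1,26); ℓ=2 even so k=1
k=0  a_k=13  p_k/q_k = 13/1
k=1  a_k=1  p_k/q_k = 14/1
(x₁, y₁) = (14, 1);  14² − 195·1² = 1 ✓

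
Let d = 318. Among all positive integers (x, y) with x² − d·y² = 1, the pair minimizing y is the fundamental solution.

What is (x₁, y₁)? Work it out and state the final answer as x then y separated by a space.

[17; 1,4,1,34] for √318; ℓ=4 ⇒ convergent index 3
k=0  a_k=17  p_k/q_k = 17/1
k=1  a_k=1  p_k/q_k = 18/1
k=2  a_k=4  p_k/q_k = 89/5
k=3  a_k=1  p_k/q_k = 107/6
fundamental: x₁=107, y₁=6  (since 11449 − 318·36 = 1)

107 6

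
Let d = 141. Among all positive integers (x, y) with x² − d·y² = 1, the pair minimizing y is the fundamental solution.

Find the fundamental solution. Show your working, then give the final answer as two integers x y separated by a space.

d=141: √d = [11; 1,6,1,22] (ℓ=4, even), read p_3/q_3
a_0=11:  p_0=11·1+0=11,  q_0=11·0+1=1
…
a_2=6:  p_2=6·12+11=83,  q_2=6·1+1=7
a_3=1:  p_3=1·83+12=95,  q_3=1·7+1=8
fundamental: x₁=95, y₁=8  (since 9025 − 141·64 = 1)

95 8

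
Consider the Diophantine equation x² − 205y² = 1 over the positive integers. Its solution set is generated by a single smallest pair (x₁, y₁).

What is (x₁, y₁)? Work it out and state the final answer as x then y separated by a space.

[14; 3,6,1,4,1,6,3,28] for √205; ℓ=8 ⇒ convergent index 7
a_0=14:  p_0=14·1+0=14,  q_0=14·0+1=1
a_1=3:  p_1=3·14+1=43,  q_1=3·1+0=3
a_2=6:  p_2=6·43+14=272,  q_2=6·3+1=19
a_3=1:  p_3=1·272+43=315,  q_3=1·19+3=22
…
a_5=1:  p_5=1·1532+315=1847,  q_5=1·107+22=129
a_6=6:  p_6=6·1847+1532=12614,  q_6=6·129+107=881
a_7=3:  p_7=3·12614+1847=39689,  q_7=3·881+129=2772
fundamental: x₁=39689, y₁=2772  (since 1575216721 − 205·7683984 = 1)

39689 2772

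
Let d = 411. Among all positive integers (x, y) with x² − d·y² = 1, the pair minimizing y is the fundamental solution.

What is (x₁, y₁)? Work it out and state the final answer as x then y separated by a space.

√411 = [20; 3,1,1,1,19,1,1,1,3,40, …], period ℓ=10 (even) → k=9
i=0: a=20 ⇒ p=20, q=1
i=1: a=3 ⇒ p=61, q=3
i=2: a=1 ⇒ p=81, q=4
i=3: a=1 ⇒ p=142, q=7
…
i=5: a=19 ⇒ p=4379, q=216
…
i=8: a=1 ⇒ p=13583, q=670
i=9: a=3 ⇒ p=49730, q=2453
fundamental: x₁=49730, y₁=2453  (since 2473072900 − 411·6017209 = 1)

49730 2453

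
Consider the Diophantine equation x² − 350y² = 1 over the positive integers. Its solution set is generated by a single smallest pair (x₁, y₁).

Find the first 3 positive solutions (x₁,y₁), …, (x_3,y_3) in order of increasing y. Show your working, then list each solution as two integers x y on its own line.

√350 = [18; 1,2,2,2,1,36, …], period ℓ=6 (even) → k=5
k=0  a_k=18  p_k/q_k = 18/1
k=1  a_k=1  p_k/q_k = 19/1
…
k=4  a_k=2  p_k/q_k = 318/17
k=5  a_k=1  p_k/q_k = 449/24
(x₁, y₁) = (449, 24);  449² − 350·24² = 1 ✓
(449+24√350)^2 = 403201 + 21552√350
(449+24√350)^3 = 362074049 + 19353672√350

449 24
403201 21552
362074049 19353672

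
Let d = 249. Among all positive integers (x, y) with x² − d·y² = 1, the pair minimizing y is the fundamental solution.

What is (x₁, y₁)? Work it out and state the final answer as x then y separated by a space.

8553815 542076

√249 → a₀=15, period (1,3,1,1,5,…,3,1,30); ℓ=16 even so k=15
i=0: a=15 ⇒ p=15, q=1
…
i=2: a=3 ⇒ p=63, q=4
i=3: a=1 ⇒ p=79, q=5
i=4: a=1 ⇒ p=142, q=9
i=5: a=5 ⇒ p=789, q=50
i=6: a=1 ⇒ p=931, q=59
…
i=10: a=1 ⇒ p=150586, q=9543
…
i=12: a=1 ⇒ p=1017351, q=64472
…
i=14: a=3 ⇒ p=6669699, q=422675
i=15: a=1 ⇒ p=8553815, q=542076
→ (8553815, 542076).  Check: 8553815²=73167751054225, 249·542076²=73167751054224, difference 1.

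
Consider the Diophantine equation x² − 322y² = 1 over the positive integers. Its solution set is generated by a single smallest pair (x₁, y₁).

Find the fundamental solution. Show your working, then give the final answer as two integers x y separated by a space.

323 18

√322 → a₀=17, period (1,16,1,34); ℓ=4 even so k=3
a_0=17:  p_0=17·1+0=17,  q_0=17·0+1=1
…
a_2=16:  p_2=16·18+17=305,  q_2=16·1+1=17
a_3=1:  p_3=1·305+18=323,  q_3=1·17+1=18
(x₁, y₁) = (323, 18);  323² − 322·18² = 1 ✓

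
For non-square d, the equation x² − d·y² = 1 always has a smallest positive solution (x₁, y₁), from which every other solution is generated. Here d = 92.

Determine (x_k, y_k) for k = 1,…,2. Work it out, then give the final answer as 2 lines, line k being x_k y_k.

[9; 1,1,2,4,2,1,1,18] for √92; ℓ=8 ⇒ convergent index 7
a_0=9:  p_0=9·1+0=9,  q_0=9·0+1=1
…
a_2=1:  p_2=1·10+9=19,  q_2=1·1+1=2
a_3=2:  p_3=2·19+10=48,  q_3=2·2+1=5
a_4=4:  p_4=4·48+19=211,  q_4=4·5+2=22
a_5=2:  p_5=2·211+48=470,  q_5=2·22+5=49
a_6=1:  p_6=1·470+211=681,  q_6=1·49+22=71
a_7=1:  p_7=1·681+470=1151,  q_7=1·71+49=120
fundamental: x₁=1151, y₁=120  (since 1324801 − 92·14400 = 1)
(x_2, y_2) = (1151·1151 + 92·120·120, 1151·120 + 120·1151) = (2649601, 276240)

1151 120
2649601 276240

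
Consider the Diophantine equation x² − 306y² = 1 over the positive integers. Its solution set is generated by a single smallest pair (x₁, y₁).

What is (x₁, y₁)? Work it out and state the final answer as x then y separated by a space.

√306 → a₀=17, period (2,34); ℓ=2 even so k=1
step 0: (17, 1)  from 17·(1,0) + (0,1)
step 1: (35, 2)  from 2·(17,1) + (1,0)
(x₁, y₁) = (35, 2);  35² − 306·2² = 1 ✓

35 2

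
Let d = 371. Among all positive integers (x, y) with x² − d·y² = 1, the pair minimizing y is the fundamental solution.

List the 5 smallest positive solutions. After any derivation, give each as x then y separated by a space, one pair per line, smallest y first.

1695 88
5746049 298320
19479104415 1011304712
66034158220801 3428322675360
223855776889410975 11622012858165688

√371 = [19; 3,1,4,1,3,38, …], period ℓ=6 (even) → k=5
step 0: (19, 1)  from 19·(1,0) + (0,1)
…
step 3: (366, 19)  from 4·(77,4) + (58,3)
step 4: (443, 23)  from 1·(366,19) + (77,4)
step 5: (1695, 88)  from 3·(443,23) + (366,19)
(x₁, y₁) = (1695, 88);  1695² − 371·88² = 1 ✓
k=2:  x_2 = 1695·1695+371·88·88 = 5746049,  y_2 = 1695·88+88·1695 = 298320
k=3:  x_3 = 1695·5746049+371·88·298320 = 19479104415,  y_3 = 1695·298320+88·5746049 = 1011304712
k=4:  x_4 = 1695·19479104415+371·88·1011304712 = 66034158220801,  y_4 = 1695·1011304712+88·19479104415 = 3428322675360
k=5:  x_5 = 1695·66034158220801+371·88·3428322675360 = 223855776889410975,  y_5 = 1695·3428322675360+88·66034158220801 = 11622012858165688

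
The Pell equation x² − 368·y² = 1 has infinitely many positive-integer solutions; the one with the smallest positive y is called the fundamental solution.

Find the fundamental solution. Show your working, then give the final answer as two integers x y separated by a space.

1151 60

[19; 5,2,5,38] for √368; ℓ=4 ⇒ convergent index 3
a_0=19:  p_0=19·1+0=19,  q_0=19·0+1=1
a_1=5:  p_1=5·19+1=96,  q_1=5·1+0=5
a_2=2:  p_2=2·96+19=211,  q_2=2·5+1=11
a_3=5:  p_3=5·211+96=1151,  q_3=5·11+5=60
(x₁, y₁) = (1151, 60);  1151² − 368·60² = 1 ✓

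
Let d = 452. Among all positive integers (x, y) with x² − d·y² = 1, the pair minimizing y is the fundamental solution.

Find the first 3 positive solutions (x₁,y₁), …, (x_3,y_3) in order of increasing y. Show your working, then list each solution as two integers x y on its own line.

√452 → a₀=21, period (3,1,5,3,10,3,5,1,3,42); ℓ=10 even so k=9
a_0=21:  p_0=21·1+0=21,  q_0=21·0+1=1
…
a_3=5:  p_3=5·85+64=489,  q_3=5·4+3=23
…
a_5=10:  p_5=10·1552+489=16009,  q_5=10·73+23=753
…
a_7=5:  p_7=5·49579+16009=263904,  q_7=5·2332+753=12413
a_8=1:  p_8=1·263904+49579=313483,  q_8=1·12413+2332=14745
a_9=3:  p_9=3·313483+263904=1204353,  q_9=3·14745+12413=56648
fundamental: x₁=1204353, y₁=56648  (since 1450466148609 − 452·3208995904 = 1)
(1204353+56648√452)^2 = 2900932297217 + 136448377488√452
(1204353+56648√452)^3 = 6987493029899166849 + 328664025545553880√452

1204353 56648
2900932297217 136448377488
6987493029899166849 328664025545553880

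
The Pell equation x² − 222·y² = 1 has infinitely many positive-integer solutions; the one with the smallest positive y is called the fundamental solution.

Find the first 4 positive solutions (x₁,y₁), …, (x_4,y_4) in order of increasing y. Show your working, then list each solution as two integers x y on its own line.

[14; 1,8,1,28] for √222; ℓ=4 ⇒ convergent index 3
k=0  a_k=14  p_k/q_k = 14/1
…
k=2  a_k=8  p_k/q_k = 134/9
k=3  a_k=1  p_k/q_k = 149/10
fundamental: x₁=149, y₁=10  (since 22201 − 222·100 = 1)
(x_2, y_2) = (149·149 + 222·10·10, 149·10 + 10·149) = (44401, 2980)
(x_3, y_3) = (149·44401 + 222·10·2980, 149·2980 + 10·44401) = (13231349, 888030)
(x_4, y_4) = (149·13231349 + 222·10·888030, 149·888030 + 10·13231349) = (3942897601, 264629960)

149 10
44401 2980
13231349 888030
3942897601 264629960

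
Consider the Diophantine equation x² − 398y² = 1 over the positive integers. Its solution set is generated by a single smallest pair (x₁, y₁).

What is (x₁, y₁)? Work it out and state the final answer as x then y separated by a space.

399 20

√398 → a₀=19, period (1,18,1,38); ℓ=4 even so k=3
a_0=19:  p_0=19·1+0=19,  q_0=19·0+1=1
a_1=1:  p_1=1·19+1=20,  q_1=1·1+0=1
a_2=18:  p_2=18·20+19=379,  q_2=18·1+1=19
a_3=1:  p_3=1·379+20=399,  q_3=1·19+1=20
fundamental: x₁=399, y₁=20  (since 159201 − 398·400 = 1)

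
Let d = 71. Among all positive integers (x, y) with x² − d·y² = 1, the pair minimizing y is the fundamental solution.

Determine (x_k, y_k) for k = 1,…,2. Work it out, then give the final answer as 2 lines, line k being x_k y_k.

√71 = [8; 2,2,1,7,1,2,2,16, …], period ℓ=8 (even) → k=7
i=0: a=8 ⇒ p=8, q=1
i=1: a=2 ⇒ p=17, q=2
i=2: a=2 ⇒ p=42, q=5
…
i=4: a=7 ⇒ p=455, q=54
i=5: a=1 ⇒ p=514, q=61
i=6: a=2 ⇒ p=1483, q=176
i=7: a=2 ⇒ p=3480, q=413
fundamental: x₁=3480, y₁=413  (since 12110400 − 71·170569 = 1)
k=2:  x_2 = 3480·3480+71·413·413 = 24220799,  y_2 = 3480·413+413·3480 = 2874480

3480 413
24220799 2874480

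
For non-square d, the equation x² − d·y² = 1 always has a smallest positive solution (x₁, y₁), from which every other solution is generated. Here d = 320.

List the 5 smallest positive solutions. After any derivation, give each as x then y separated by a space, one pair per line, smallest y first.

161 9
51841 2898
16692641 933147
5374978561 300470436
1730726404001 96750547245

√320 → a₀=17, period (1,7,1,34); ℓ=4 even so k=3
k=0  a_k=17  p_k/q_k = 17/1
…
k=2  a_k=7  p_k/q_k = 143/8
k=3  a_k=1  p_k/q_k = 161/9
fundamental: x₁=161, y₁=9  (since 25921 − 320·81 = 1)
(161+9√320)^2 = 51841 + 2898√320
(161+9√320)^3 = 16692641 + 933147√320
(161+9√320)^4 = 5374978561 + 300470436√320
(161+9√320)^5 = 1730726404001 + 96750547245√320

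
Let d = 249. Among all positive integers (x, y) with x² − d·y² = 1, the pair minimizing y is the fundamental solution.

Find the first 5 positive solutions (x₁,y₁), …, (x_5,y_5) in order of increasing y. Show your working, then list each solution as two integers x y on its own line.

8553815 542076
146335502108449 9273635639880
2503453625935556812055 158649927281879742324
42828158354663763449114371201 2714124255465295062538692240
732688286712993936041346554632551575 46432233536525587120811525646048876

√249 = [15; 1,3,1,1,5,…,3,1,30, …], period ℓ=16 (even) → k=15
a_0=15:  p_0=15·1+0=15,  q_0=15·0+1=1
a_1=1:  p_1=1·15+1=16,  q_1=1·1+0=1
a_2=3:  p_2=3·16+15=63,  q_2=3·1+1=4
…
a_4=1:  p_4=1·79+63=142,  q_4=1·5+4=9
a_5=5:  p_5=5·142+79=789,  q_5=5·9+5=50
…
a_7=3:  p_7=3·931+789=3582,  q_7=3·59+50=227
a_8=10:  p_8=10·3582+931=36751,  q_8=10·227+59=2329
a_9=3:  p_9=3·36751+3582=113835,  q_9=3·2329+227=7214
a_10=1:  p_10=1·113835+36751=150586,  q_10=1·7214+2329=9543
a_11=5:  p_11=5·150586+113835=866765,  q_11=5·9543+7214=54929
…
a_13=1:  p_13=1·1017351+866765=1884116,  q_13=1·64472+54929=119401
a_14=3:  p_14=3·1884116+1017351=6669699,  q_14=3·119401+64472=422675
a_15=1:  p_15=1·6669699+1884116=8553815,  q_15=1·422675+119401=542076
→ (8553815, 542076).  Check: 8553815²=73167751054225, 249·542076²=73167751054224, difference 1.
(x_2, y_2) = (8553815·8553815 + 249·542076·542076, 8553815·542076 + 542076·8553815) = (146335502108449, 9273635639880)
(x_3, y_3) = (8553815·146335502108449 + 249·542076·9273635639880, 8553815·9273635639880 + 542076·146335502108449) = (2503453625935556812055, 158649927281879742324)
(x_4, y_4) = (8553815·2503453625935556812055 + 249·542076·158649927281879742324, 8553815·158649927281879742324 + 542076·2503453625935556812055) = (42828158354663763449114371201, 2714124255465295062538692240)
(x_5, y_5) = (8553815·42828158354663763449114371201 + 249·542076·2714124255465295062538692240, 8553815·2714124255465295062538692240 + 542076·42828158354663763449114371201) = (732688286712993936041346554632551575, 46432233536525587120811525646048876)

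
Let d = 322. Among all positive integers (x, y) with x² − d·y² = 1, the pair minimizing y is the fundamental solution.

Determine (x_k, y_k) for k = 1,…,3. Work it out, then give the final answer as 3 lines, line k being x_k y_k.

323 18
208657 11628
134792099 7511670

[17; 1,16,1,34] for √322; ℓ=4 ⇒ convergent index 3
i=0: a=17 ⇒ p=17, q=1
i=1: a=1 ⇒ p=18, q=1
i=2: a=16 ⇒ p=305, q=17
i=3: a=1 ⇒ p=323, q=18
→ (323, 18).  Check: 323²=104329, 322·18²=104328, difference 1.
(323+18√322)^2 = 208657 + 11628√322
(323+18√322)^3 = 134792099 + 7511670√322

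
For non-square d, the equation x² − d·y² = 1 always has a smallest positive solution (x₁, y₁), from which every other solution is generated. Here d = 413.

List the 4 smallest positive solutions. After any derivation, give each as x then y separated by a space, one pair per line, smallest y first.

d=413: √d = [20; 3,9,1,4,1,9,3,40] (ℓ=8, even), read p_7/q_7
i=0: a=20 ⇒ p=20, q=1
i=1: a=3 ⇒ p=61, q=3
…
i=4: a=4 ⇒ p=3089, q=152
…
i=6: a=9 ⇒ p=36560, q=1799
i=7: a=3 ⇒ p=113399, q=5580
(x₁, y₁) = (113399, 5580);  113399² − 413·5580² = 1 ✓
(113399+5580√413)^2 = 25718666401 + 1265532840√413
(113399+5580√413)^3 = 5832942102300599 + 287020317040740√413
(113399+5580√413)^4 = 1322899602891852585601 + 65095633862940217680√413

113399 5580
25718666401 1265532840
5832942102300599 287020317040740
1322899602891852585601 65095633862940217680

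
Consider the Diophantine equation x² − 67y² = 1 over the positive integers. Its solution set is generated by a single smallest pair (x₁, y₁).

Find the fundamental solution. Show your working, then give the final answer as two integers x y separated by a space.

[8; 5,2,1,1,7,1,1,2,5,16] for √67; ℓ=10 ⇒ convergent index 9
step 0: (8, 1)  from 8·(1,0) + (0,1)
step 1: (41, 5)  from 5·(8,1) + (1,0)
…
step 3: (131, 16)  from 1·(90,11) + (41,5)
…
step 8: (9053, 1106)  from 2·(3577,437) + (1899,232)
step 9: (48842, 5967)  from 5·(9053,1106) + (3577,437)
→ (48842, 5967).  Check: 48842²=2385540964, 67·5967²=2385540963, difference 1.

48842 5967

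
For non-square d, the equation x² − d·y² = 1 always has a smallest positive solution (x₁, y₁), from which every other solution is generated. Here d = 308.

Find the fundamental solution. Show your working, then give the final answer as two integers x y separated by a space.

√308 → a₀=17, period (1,1,4,1,1,34); ℓ=6 even so k=5
step 0: (17, 1)  from 17·(1,0) + (0,1)
step 1: (18, 1)  from 1·(17,1) + (1,0)
…
step 3: (158, 9)  from 4·(35,2) + (18,1)
step 4: (193, 11)  from 1·(158,9) + (35,2)
step 5: (351, 20)  from 1·(193,11) + (158,9)
(x₁, y₁) = (351, 20);  351² − 308·20² = 1 ✓

351 20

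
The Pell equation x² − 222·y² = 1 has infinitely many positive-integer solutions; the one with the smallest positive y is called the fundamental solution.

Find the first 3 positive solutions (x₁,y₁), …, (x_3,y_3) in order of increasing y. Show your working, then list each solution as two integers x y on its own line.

149 10
44401 2980
13231349 888030

d=222: √d = [14; 1,8,1,28] (ℓ=4, even), read p_3/q_3
a_0=14:  p_0=14·1+0=14,  q_0=14·0+1=1
a_1=1:  p_1=1·14+1=15,  q_1=1·1+0=1
a_2=8:  p_2=8·15+14=134,  q_2=8·1+1=9
a_3=1:  p_3=1·134+15=149,  q_3=1·9+1=10
(x₁, y₁) = (149, 10);  149² − 222·10² = 1 ✓
k=2:  x_2 = 149·149+222·10·10 = 44401,  y_2 = 149·10+10·149 = 2980
k=3:  x_3 = 149·44401+222·10·2980 = 13231349,  y_3 = 149·2980+10·44401 = 888030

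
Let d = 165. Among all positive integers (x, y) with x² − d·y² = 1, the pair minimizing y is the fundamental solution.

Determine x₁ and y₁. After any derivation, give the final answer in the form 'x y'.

√165 → a₀=12, period (1,5,2,5,1,24); ℓ=6 even so k=5
k=0  a_k=12  p_k/q_k = 12/1
…
k=4  a_k=5  p_k/q_k = 912/71
k=5  a_k=1  p_k/q_k = 1079/84
→ (1079, 84).  Check: 1079²=1164241, 165·84²=1164240, difference 1.

1079 84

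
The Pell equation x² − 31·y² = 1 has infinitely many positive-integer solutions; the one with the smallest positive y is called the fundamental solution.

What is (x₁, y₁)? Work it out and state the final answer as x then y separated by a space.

[5; 1,1,3,5,3,1,1,10] for √31; ℓ=8 ⇒ convergent index 7
a_0=5:  p_0=5·1+0=5,  q_0=5·0+1=1
…
a_2=1:  p_2=1·6+5=11,  q_2=1·1+1=2
…
a_4=5:  p_4=5·39+11=206,  q_4=5·7+2=37
a_5=3:  p_5=3·206+39=657,  q_5=3·37+7=118
a_6=1:  p_6=1·657+206=863,  q_6=1·118+37=155
a_7=1:  p_7=1·863+657=1520,  q_7=1·155+118=273
→ (1520, 273).  Check: 1520²=2310400, 31·273²=2310399, difference 1.

1520 273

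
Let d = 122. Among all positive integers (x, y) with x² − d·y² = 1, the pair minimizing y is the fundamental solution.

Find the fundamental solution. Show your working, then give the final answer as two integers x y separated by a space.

243 22

√122 = [11; 22, …], period ℓ=1 (odd) → k=1
i=0: a=11 ⇒ p=11, q=1
i=1: a=22 ⇒ p=243, q=22
fundamental: x₁=243, y₁=22  (since 59049 − 122·484 = 1)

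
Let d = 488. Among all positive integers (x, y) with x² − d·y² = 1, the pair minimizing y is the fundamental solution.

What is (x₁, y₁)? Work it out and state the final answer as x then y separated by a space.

√488 = [22; 11,44, …], period ℓ=2 (even) → k=1
k=0  a_k=22  p_k/q_k = 22/1
k=1  a_k=11  p_k/q_k = 243/11
(x₁, y₁) = (243, 11);  243² − 488·11² = 1 ✓

243 11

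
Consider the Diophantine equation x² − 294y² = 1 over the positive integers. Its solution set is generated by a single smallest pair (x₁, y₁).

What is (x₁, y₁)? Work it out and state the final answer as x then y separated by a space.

√294 = [17; 6,1,4,1,6,34, …], period ℓ=6 (even) → k=5
step 0: (17, 1)  from 17·(1,0) + (0,1)
…
step 2: (120, 7)  from 1·(103,6) + (17,1)
…
step 4: (703, 41)  from 1·(583,34) + (120,7)
step 5: (4801, 280)  from 6·(703,41) + (583,34)
(x₁, y₁) = (4801, 280);  4801² − 294·280² = 1 ✓

4801 280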